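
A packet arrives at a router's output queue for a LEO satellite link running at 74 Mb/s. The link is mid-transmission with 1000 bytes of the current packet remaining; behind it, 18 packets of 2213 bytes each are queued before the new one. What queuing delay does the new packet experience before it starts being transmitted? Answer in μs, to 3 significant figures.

4410 μs

Each queued packet: L/R = 17704/74000000 = 239.243 μs.
18 queued → 4306.38 μs.
Plus remaining 8000 bits of current packet: 108.108 μs.
Queuing delay = 4410 μs.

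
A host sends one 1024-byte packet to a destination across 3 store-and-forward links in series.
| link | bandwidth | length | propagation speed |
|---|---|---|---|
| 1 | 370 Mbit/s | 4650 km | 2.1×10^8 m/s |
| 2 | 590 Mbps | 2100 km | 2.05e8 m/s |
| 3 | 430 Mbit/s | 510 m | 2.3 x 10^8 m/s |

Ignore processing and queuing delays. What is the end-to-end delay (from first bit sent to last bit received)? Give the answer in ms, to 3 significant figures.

L = 1024 × 8 = 8192 bits.
Transmission delays (L/R per hop): 0.0221405, 0.0138847, 0.0190512 ms; sum = 0.0550764 ms.
Propagation delays (d/s per hop): 22.1429, 10.2439, 0.00221739 ms; sum = 32.389 ms.
End-to-end = 32.4 ms.

32.4 ms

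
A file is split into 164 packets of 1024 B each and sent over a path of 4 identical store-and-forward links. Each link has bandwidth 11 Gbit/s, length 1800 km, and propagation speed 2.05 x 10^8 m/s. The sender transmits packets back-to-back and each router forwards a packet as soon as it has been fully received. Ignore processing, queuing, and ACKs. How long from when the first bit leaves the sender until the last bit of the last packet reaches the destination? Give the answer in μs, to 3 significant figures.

Per-hop transmission t_tx = L/R = 8192/11000000000 = 0.744727 μs.
Per-hop propagation t_prop = 1800000/2.05e+08 = 8780.49 μs.
Pipeline fill: first packet needs 4·t_tx to clear all hops; remaining 163 packets each add one t_tx.
Total = (4+164-1)·t_tx + 4·t_prop = 167·0.744727 + 4·8780.49 = 35200 μs.

35200 μs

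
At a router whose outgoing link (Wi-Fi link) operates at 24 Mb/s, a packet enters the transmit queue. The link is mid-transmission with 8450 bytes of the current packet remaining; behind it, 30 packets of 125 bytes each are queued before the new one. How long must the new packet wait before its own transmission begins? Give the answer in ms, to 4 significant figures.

Each queued packet: L/R = 1000/24000000 = 0.0416667 ms.
30 queued → 1.25 ms.
Plus remaining 67600 bits of current packet: 2.81667 ms.
Queuing delay = 4.067 ms.

4.067 ms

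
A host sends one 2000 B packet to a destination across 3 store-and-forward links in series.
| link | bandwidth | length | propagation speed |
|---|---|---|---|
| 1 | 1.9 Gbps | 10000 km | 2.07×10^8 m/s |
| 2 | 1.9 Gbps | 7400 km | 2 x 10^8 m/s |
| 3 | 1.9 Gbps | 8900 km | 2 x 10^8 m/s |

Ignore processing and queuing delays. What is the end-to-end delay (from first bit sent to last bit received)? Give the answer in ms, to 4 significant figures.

L = 2000 × 8 = 16000 bits.
Transmission delay per hop = L/R = 16000/1900000000 = 0.00842105 ms; 3 hops → 0.0252632 ms.
Propagation delays (d/s per hop): 48.3092, 37, 44.5 ms; sum = 129.809 ms.
End-to-end = 129.8 ms.

129.8 ms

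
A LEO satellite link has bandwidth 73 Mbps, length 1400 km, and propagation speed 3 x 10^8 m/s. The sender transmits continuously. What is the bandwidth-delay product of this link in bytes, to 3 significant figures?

42600 bytes

Propagation delay = 1400000 / 300000000 = 0.00466667 s.
BDP = R × t_prop = 73000000 × 0.00466667 = 340667 bits.
In bytes: 340667/8 = 42600 bytes.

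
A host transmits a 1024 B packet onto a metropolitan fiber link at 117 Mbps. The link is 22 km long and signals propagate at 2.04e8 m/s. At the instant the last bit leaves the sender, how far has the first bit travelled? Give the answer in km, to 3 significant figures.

14.3 km

t_tx = L/R = 8192/117000000 = 7.00171e-05 s.
Distance = s × t_tx = 204000000 × 7.00171e-05 = 14.3 km.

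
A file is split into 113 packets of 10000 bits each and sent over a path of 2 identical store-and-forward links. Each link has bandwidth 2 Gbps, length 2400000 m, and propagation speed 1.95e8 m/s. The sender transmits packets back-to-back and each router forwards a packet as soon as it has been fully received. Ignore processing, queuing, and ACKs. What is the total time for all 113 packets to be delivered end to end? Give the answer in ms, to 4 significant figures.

Per-hop transmission t_tx = L/R = 10000/2000000000 = 0.005 ms.
Per-hop propagation t_prop = 2400000/195000000 = 12.3077 ms.
Pipeline fill: first packet needs 2·t_tx to clear all hops; remaining 112 packets each add one t_tx.
Total = (2+113-1)·t_tx + 2·t_prop = 114·0.005 + 2·12.3077 = 25.19 ms.

25.19 ms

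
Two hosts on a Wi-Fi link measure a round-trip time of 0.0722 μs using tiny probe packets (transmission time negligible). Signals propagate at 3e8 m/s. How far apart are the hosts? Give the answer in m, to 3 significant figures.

One-way propagation = RTT/2 = 0.0361 μs.
d = s × t = 300000000 × 3.61e-08 = 10.8 m.

10.8 m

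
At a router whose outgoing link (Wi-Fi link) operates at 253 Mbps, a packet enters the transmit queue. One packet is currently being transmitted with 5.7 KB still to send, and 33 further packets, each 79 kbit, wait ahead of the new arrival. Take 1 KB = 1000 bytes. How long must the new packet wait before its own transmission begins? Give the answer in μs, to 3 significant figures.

10500 μs

Each queued packet: L/R = 79000/253000000 = 312.253 μs.
33 queued → 10304.3 μs.
Plus remaining 45600 bits of current packet: 180.237 μs.
Queuing delay = 10500 μs.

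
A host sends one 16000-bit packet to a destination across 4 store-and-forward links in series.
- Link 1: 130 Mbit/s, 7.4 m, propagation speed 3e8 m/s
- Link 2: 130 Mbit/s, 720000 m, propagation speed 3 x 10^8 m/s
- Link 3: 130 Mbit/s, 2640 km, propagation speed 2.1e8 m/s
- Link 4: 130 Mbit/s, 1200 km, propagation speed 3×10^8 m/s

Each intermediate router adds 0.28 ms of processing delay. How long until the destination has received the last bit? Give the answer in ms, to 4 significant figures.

Transmission delay per hop = L/R = 16000/130000000 = 0.123077 ms; 4 hops → 0.492308 ms.
Propagation delays (d/s per hop): 2.46667e-05, 2.4, 12.5714, 4 ms; sum = 18.9715 ms.
Processing at 3 router(s): 3 × 0.28 ms = 0.84 ms.
End-to-end = 20.30 ms.

20.30 ms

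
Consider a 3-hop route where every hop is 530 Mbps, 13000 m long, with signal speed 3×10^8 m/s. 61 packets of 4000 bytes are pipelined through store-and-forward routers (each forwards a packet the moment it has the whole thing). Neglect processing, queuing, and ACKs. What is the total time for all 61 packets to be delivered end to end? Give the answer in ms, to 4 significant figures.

Per-hop transmission t_tx = L/R = 32000/530000000 = 0.0603774 ms.
Per-hop propagation t_prop = 13000/300000000 = 0.0433333 ms.
Pipeline fill: first packet needs 3·t_tx to clear all hops; remaining 60 packets each add one t_tx.
Total = (3+61-1)·t_tx + 3·t_prop = 63·0.0603774 + 3·0.0433333 = 3.934 ms.

3.934 ms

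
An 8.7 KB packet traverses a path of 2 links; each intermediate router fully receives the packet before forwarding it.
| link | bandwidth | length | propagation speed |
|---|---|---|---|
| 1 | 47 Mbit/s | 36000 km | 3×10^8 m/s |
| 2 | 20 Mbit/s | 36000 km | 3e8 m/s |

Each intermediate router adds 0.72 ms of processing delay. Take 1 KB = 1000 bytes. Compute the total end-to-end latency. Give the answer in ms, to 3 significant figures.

246 ms

L = 69600 bits.
Transmission delays (L/R per hop): 1.48085, 3.48 ms; sum = 4.96085 ms.
Propagation delays (d/s per hop): 120, 120 ms; sum = 240 ms.
Processing at 1 router(s): 1 × 0.72 ms = 0.72 ms.
End-to-end = 246 ms.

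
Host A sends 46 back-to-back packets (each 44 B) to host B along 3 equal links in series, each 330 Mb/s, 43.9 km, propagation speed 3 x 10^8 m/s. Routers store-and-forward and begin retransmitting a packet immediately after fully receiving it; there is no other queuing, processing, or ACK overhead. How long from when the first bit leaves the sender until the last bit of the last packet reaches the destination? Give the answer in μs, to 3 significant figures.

490 μs

Per-hop transmission t_tx = L/R = 352/330000000 = 1.06667 μs.
Per-hop propagation t_prop = 43900/300000000 = 146.333 μs.
Pipeline fill: first packet needs 3·t_tx to clear all hops; remaining 45 packets each add one t_tx.
Total = (3+46-1)·t_tx + 3·t_prop = 48·1.06667 + 3·146.333 = 490 μs.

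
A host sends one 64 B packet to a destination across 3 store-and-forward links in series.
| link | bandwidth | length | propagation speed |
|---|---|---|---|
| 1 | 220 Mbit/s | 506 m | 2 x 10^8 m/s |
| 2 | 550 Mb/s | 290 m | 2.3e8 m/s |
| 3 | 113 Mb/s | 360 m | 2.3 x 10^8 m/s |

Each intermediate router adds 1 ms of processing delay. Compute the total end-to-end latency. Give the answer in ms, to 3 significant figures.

2.01 ms

L = 64 × 8 = 512 bits.
Transmission delays (L/R per hop): 0.00232727, 0.000930909, 0.00453097 ms; sum = 0.00778916 ms.
Propagation delays (d/s per hop): 0.00253, 0.00126087, 0.00156522 ms; sum = 0.00535609 ms.
Processing at 2 router(s): 2 × 1 ms = 2 ms.
End-to-end = 2.01 ms.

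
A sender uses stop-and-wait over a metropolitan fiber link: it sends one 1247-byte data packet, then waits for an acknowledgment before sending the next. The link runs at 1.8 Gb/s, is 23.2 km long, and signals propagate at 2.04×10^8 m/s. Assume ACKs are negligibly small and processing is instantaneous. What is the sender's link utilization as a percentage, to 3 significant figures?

t_tx = L/R = 9976/1800000000 = 5.54222e-06 s.
t_prop = 23200/204000000 = 0.000113725 s; RTT = 0.000227451 s.
Cycle = t_tx + RTT = 0.000232993 s.
Utilization = t_tx / cycle = 5.54222e-06/0.000232993 = 2.38 %.

2.38 %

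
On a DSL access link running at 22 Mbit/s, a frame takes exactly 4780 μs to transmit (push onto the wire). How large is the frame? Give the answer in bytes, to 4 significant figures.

L = R × t_tx = 22000000 b/s × 0.00478 s = 105160 bits.
In bytes: 105160 / 8 = 13150 bytes.

13150 bytes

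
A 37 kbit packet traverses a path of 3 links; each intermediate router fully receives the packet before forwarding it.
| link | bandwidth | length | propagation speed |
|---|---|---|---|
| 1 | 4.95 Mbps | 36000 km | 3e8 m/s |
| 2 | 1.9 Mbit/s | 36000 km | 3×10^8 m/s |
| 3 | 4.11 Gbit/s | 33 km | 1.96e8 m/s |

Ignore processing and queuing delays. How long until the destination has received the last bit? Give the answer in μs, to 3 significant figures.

267000 μs

L = 37000 bits.
Transmission delays (L/R per hop): 7474.75, 19473.7, 9.00243 μs; sum = 26957.4 μs.
Propagation delays (d/s per hop): 120000, 120000, 168.367 μs; sum = 240168 μs.
End-to-end = 267000 μs.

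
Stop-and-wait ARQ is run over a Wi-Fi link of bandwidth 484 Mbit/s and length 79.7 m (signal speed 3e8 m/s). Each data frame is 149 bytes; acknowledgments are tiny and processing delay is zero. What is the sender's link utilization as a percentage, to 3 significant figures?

82.3 %

t_tx = L/R = 1192/484000000 = 2.46281e-06 s.
t_prop = 79.7/300000000 = 2.65667e-07 s; RTT = 5.31333e-07 s.
Cycle = t_tx + RTT = 2.99414e-06 s.
Utilization = t_tx / cycle = 2.46281e-06/2.99414e-06 = 82.3 %.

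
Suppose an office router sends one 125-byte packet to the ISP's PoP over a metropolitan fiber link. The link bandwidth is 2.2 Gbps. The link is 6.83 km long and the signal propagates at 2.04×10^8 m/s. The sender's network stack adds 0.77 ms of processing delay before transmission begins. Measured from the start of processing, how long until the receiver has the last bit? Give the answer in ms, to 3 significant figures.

L = 125 × 8 = 1000 bits.
Transmission delay = L/R = 1000 / 2200000000 = 0.000454545 ms.
Propagation delay = d/s = 6830 m / 204000000 m/s = 0.0334804 ms.
Plus processing delay 0.77 ms = 0.77 ms.
Total = 0.804 ms.

0.804 ms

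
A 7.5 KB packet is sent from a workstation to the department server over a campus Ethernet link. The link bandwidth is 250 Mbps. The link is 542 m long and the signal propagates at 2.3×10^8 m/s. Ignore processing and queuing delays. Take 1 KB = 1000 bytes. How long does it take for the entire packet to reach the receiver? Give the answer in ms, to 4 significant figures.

L = 60000 bits.
Transmission delay = L/R = 60000 / 250000000 = 0.24 ms.
Propagation delay = d/s = 542 m / 2.3e+08 m/s = 0.00235652 ms.
Total = 0.2424 ms.

0.2424 ms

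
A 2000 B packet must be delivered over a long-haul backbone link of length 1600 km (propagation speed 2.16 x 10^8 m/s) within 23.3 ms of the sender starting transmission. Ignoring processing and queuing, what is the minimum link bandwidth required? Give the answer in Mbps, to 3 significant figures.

L = 16000 bits.
Propagation delay = 1600000 / 216000000 = 7.40741 ms.
Transmission budget = 23.3 − 7.40741 = 15.8926 ms.
R ≥ L / t_tx = 16000 bits / 0.0158926 s = 1.01 Mbps.

1.01 Mbps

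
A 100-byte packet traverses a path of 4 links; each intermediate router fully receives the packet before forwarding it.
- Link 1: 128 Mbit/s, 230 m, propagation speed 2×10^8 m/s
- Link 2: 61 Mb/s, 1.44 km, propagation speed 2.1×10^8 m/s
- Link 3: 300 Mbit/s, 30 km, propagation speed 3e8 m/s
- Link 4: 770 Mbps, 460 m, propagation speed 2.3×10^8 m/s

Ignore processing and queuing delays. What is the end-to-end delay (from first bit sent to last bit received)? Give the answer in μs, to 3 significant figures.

L = 100 × 8 = 800 bits.
Transmission delays (L/R per hop): 6.25, 13.1148, 2.66667, 1.03896 μs; sum = 23.0704 μs.
Propagation delays (d/s per hop): 1.15, 6.85714, 100, 2 μs; sum = 110.007 μs.
End-to-end = 133 μs.

133 μs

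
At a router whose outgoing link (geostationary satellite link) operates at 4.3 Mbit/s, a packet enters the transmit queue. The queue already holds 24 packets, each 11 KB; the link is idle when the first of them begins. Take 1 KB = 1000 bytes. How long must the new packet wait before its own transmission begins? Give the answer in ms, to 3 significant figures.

491 ms

Each queued packet: L/R = 88000/4300000 = 20.4651 ms.
24 queued → 491.163 ms.
Queuing delay = 491 ms.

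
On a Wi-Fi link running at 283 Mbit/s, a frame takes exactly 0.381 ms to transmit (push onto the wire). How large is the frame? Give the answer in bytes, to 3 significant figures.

13500 bytes

L = R × t_tx = 283000000 b/s × 0.000381 s = 107823 bits.
In bytes: 107823 / 8 = 13500 bytes.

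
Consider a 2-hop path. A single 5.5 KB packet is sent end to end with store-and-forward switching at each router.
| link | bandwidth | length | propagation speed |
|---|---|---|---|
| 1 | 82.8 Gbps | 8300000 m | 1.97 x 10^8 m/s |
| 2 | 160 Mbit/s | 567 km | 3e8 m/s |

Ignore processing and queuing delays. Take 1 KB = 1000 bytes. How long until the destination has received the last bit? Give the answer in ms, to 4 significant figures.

44.30 ms

L = 44000 bits.
Transmission delays (L/R per hop): 0.000531401, 0.275 ms; sum = 0.275531 ms.
Propagation delays (d/s per hop): 42.132, 1.89 ms; sum = 44.022 ms.
End-to-end = 44.30 ms.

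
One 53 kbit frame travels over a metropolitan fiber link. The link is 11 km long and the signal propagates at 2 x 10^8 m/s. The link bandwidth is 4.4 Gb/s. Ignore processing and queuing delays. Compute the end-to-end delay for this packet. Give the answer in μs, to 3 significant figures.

L = 53000 bits.
Transmission delay = L/R = 53000 / 4400000000 = 12.0455 μs.
Propagation delay = d/s = 11000 m / 200000000 m/s = 55 μs.
Total = 67.0 μs.

67.0 μs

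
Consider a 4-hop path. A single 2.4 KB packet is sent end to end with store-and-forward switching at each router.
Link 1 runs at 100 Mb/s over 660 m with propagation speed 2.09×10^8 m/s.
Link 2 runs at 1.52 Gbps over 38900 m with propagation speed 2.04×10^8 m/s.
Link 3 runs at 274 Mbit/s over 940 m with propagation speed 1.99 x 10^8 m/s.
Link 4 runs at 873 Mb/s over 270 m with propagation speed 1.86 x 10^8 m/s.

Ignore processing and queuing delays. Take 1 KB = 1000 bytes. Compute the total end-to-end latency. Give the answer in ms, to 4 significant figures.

L = 19200 bits.
Transmission delays (L/R per hop): 0.192, 0.0126316, 0.070073, 0.0219931 ms; sum = 0.296698 ms.
Propagation delays (d/s per hop): 0.00315789, 0.190686, 0.00472362, 0.00145161 ms; sum = 0.200019 ms.
End-to-end = 0.4967 ms.

0.4967 ms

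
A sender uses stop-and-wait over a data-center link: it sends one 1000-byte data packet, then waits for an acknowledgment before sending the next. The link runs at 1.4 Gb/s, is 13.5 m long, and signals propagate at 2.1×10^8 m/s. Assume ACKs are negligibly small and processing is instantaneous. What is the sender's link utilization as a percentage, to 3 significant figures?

t_tx = L/R = 8000/1400000000 = 5.71429e-06 s.
t_prop = 13.5/210000000 = 6.42857e-08 s; RTT = 1.28571e-07 s.
Cycle = t_tx + RTT = 5.84286e-06 s.
Utilization = t_tx / cycle = 5.71429e-06/5.84286e-06 = 97.8 %.

97.8 %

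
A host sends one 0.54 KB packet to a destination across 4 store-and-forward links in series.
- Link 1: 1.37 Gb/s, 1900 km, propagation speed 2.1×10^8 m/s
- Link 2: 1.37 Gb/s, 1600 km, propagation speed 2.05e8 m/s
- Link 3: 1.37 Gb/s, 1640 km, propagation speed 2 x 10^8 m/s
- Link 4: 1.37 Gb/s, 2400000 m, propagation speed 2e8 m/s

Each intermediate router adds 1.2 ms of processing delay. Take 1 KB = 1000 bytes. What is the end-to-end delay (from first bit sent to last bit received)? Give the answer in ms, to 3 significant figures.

L = 4320 bits.
Transmission delay per hop = L/R = 4320/1370000000 = 0.00315328 ms; 4 hops → 0.0126131 ms.
Propagation delays (d/s per hop): 9.04762, 7.80488, 8.2, 12 ms; sum = 37.0525 ms.
Processing at 3 router(s): 3 × 1.2 ms = 3.6 ms.
End-to-end = 40.7 ms.

40.7 ms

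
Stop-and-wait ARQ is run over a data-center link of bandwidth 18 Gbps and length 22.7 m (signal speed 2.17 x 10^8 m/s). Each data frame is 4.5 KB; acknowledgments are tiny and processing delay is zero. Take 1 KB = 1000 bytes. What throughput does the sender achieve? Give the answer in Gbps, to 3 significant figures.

16.3 Gbps

t_tx = L/R = 36000/18000000000 = 2e-06 s.
t_prop = 22.7/217000000 = 1.04608e-07 s; RTT = 2.09217e-07 s.
Cycle = t_tx + RTT = 2.20922e-06 s.
Throughput = L / cycle = 36000 / 2.20922e-06 = 16.3 Gbps.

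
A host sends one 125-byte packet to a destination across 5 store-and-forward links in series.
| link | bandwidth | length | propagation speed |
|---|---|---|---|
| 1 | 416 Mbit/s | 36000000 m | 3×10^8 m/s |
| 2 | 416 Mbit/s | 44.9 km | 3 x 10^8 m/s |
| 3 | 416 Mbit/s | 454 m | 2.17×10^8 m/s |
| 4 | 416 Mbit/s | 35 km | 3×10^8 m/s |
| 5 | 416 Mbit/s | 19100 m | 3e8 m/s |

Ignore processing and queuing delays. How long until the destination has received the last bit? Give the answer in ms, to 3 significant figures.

120 ms

L = 125 × 8 = 1000 bits.
Transmission delay per hop = L/R = 1000/416000000 = 0.00240385 ms; 5 hops → 0.0120192 ms.
Propagation delays (d/s per hop): 120, 0.149667, 0.00209217, 0.116667, 0.0636667 ms; sum = 120.332 ms.
End-to-end = 120 ms.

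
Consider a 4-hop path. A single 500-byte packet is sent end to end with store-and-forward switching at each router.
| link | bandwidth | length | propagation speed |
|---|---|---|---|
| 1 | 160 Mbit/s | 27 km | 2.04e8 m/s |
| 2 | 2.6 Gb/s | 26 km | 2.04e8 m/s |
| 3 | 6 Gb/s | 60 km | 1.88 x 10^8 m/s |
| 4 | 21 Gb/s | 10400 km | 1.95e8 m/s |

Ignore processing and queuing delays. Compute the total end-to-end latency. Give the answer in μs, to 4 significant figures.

L = 500 × 8 = 4000 bits.
Transmission delays (L/R per hop): 25, 1.53846, 0.666667, 0.190476 μs; sum = 27.3956 μs.
Propagation delays (d/s per hop): 132.353, 127.451, 319.149, 53333.3 μs; sum = 53912.3 μs.
End-to-end = 53940 μs.

53940 μs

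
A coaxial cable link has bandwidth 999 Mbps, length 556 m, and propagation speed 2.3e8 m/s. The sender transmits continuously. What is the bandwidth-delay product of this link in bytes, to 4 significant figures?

Propagation delay = 556 / 2.3e+08 = 2.41739e-06 s.
BDP = R × t_prop = 999000000 × 2.41739e-06 = 2414.97 bits.
In bytes: 2414.97/8 = 301.9 bytes.

301.9 bytes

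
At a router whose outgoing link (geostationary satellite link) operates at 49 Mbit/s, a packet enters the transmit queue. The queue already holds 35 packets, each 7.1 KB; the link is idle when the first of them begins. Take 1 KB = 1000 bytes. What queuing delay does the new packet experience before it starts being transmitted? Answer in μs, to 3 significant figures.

40600 μs

Each queued packet: L/R = 56800/49000000 = 1159.18 μs.
35 queued → 40571.4 μs.
Queuing delay = 40600 μs.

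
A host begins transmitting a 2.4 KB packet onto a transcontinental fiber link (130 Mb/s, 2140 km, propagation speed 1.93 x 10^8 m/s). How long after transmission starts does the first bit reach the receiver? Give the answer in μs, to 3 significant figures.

First bit experiences only propagation delay: d/s = 2140000/193000000 = 11100 μs.

11100 μs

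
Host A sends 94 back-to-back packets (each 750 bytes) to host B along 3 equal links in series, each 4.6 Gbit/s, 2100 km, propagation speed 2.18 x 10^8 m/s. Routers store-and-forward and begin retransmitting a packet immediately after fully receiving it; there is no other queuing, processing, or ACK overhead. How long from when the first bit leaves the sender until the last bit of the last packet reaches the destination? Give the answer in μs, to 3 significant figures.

29000 μs

Per-hop transmission t_tx = L/R = 6000/4600000000 = 1.30435 μs.
Per-hop propagation t_prop = 2100000/2.18e+08 = 9633.03 μs.
Pipeline fill: first packet needs 3·t_tx to clear all hops; remaining 93 packets each add one t_tx.
Total = (3+94-1)·t_tx + 3·t_prop = 96·1.30435 + 3·9633.03 = 29000 μs.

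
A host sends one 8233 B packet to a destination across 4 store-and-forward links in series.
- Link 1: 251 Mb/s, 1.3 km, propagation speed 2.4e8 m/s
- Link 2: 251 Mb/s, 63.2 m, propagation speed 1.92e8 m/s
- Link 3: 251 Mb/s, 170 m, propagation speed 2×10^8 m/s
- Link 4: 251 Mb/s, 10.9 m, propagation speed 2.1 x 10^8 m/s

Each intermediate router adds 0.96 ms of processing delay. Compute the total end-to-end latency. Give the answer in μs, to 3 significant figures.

L = 8233 × 8 = 65864 bits.
Transmission delay per hop = L/R = 65864/251000000 = 262.406 μs; 4 hops → 1049.63 μs.
Propagation delays (d/s per hop): 5.41667, 0.329167, 0.85, 0.0519048 μs; sum = 6.64774 μs.
Processing at 3 router(s): 3 × 0.96 ms = 2880 μs.
End-to-end = 3940 μs.

3940 μs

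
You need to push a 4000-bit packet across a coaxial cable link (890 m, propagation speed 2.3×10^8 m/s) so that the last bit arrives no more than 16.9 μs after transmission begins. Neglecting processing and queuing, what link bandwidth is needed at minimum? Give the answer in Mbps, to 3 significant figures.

Propagation delay = 890 / 2.3e+08 = 3.86957 μs.
Transmission budget = 16.9 − 3.86957 = 13.0304 μs.
R ≥ L / t_tx = 4000 bits / 1.30304e-05 s = 307 Mbps.

307 Mbps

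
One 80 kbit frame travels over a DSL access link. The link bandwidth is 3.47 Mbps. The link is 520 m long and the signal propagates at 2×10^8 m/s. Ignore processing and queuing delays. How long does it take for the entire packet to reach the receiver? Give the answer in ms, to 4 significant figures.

L = 80000 bits.
Transmission delay = L/R = 80000 / 3470000 = 23.0548 ms.
Propagation delay = d/s = 520 m / 200000000 m/s = 0.0026 ms.
Total = 23.06 ms.

23.06 ms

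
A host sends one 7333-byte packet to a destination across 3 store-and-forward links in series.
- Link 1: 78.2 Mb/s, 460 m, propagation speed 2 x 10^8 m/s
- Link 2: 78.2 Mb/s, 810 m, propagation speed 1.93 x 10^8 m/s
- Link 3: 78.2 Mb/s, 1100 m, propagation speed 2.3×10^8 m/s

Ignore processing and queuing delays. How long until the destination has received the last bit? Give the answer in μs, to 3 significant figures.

2260 μs

L = 7333 × 8 = 58664 bits.
Transmission delay per hop = L/R = 58664/78200000 = 750.179 μs; 3 hops → 2250.54 μs.
Propagation delays (d/s per hop): 2.3, 4.19689, 4.78261 μs; sum = 11.2795 μs.
End-to-end = 2260 μs.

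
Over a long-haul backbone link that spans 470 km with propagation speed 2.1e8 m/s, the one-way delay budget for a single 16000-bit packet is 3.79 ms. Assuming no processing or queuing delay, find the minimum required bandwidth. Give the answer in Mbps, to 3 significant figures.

Propagation delay = 470000 / 210000000 = 2.2381 ms.
Transmission budget = 3.79 − 2.2381 = 1.5519 ms.
R ≥ L / t_tx = 16000 bits / 0.0015519 s = 10.3 Mbps.

10.3 Mbps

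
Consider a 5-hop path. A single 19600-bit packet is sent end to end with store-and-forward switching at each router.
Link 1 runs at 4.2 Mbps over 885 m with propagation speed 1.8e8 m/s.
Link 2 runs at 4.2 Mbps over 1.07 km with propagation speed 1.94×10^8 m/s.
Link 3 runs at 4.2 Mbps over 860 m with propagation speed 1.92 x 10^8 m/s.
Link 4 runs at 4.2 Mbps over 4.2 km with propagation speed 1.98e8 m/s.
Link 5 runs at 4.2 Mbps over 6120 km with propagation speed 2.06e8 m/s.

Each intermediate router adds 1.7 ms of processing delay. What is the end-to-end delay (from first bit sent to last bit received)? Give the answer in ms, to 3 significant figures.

59.9 ms

Transmission delay per hop = L/R = 19600/4200000 = 4.66667 ms; 5 hops → 23.3333 ms.
Propagation delays (d/s per hop): 0.00491667, 0.00551546, 0.00447917, 0.0212121, 29.7087 ms; sum = 29.7449 ms.
Processing at 4 router(s): 4 × 1.7 ms = 6.8 ms.
End-to-end = 59.9 ms.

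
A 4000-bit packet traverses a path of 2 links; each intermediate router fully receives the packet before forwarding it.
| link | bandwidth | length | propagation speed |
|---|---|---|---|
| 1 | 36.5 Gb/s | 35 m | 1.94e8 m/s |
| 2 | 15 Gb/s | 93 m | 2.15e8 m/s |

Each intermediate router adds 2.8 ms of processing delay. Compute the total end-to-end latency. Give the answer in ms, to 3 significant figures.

2.80 ms

Transmission delays (L/R per hop): 0.000109589, 0.000266667 ms; sum = 0.000376256 ms.
Propagation delays (d/s per hop): 0.000180412, 0.000432558 ms; sum = 0.000612971 ms.
Processing at 1 router(s): 1 × 2.8 ms = 2.8 ms.
End-to-end = 2.80 ms.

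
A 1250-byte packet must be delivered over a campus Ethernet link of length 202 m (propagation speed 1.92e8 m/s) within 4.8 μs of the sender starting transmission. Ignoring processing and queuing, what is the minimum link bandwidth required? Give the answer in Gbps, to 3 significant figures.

L = 10000 bits.
Propagation delay = 202 / 192000000 = 1.05208 μs.
Transmission budget = 4.8 − 1.05208 = 3.74792 μs.
R ≥ L / t_tx = 10000 bits / 3.74792e-06 s = 2.67 Gbps.

2.67 Gbps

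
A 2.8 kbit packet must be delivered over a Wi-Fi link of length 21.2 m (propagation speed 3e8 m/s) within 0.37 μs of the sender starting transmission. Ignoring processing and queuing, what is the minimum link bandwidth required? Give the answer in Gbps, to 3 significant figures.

9.35 Gbps

Propagation delay = 21.2 / 300000000 = 0.0706667 μs.
Transmission budget = 0.37 − 0.0706667 = 0.299333 μs.
R ≥ L / t_tx = 2800 bits / 2.99333e-07 s = 9.35 Gbps.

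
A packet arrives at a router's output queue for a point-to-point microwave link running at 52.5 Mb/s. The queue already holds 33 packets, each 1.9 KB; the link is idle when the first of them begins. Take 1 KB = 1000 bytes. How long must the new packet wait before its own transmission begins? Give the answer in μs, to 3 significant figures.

Each queued packet: L/R = 15200/52500000 = 289.524 μs.
33 queued → 9554.29 μs.
Queuing delay = 9550 μs.

9550 μs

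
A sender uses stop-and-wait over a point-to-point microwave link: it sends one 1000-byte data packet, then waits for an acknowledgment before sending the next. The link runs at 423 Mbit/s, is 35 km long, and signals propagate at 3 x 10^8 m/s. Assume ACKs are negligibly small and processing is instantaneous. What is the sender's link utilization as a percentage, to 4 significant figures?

7.498 %

t_tx = L/R = 8000/423000000 = 1.89125e-05 s.
t_prop = 35000/300000000 = 0.000116667 s; RTT = 0.000233333 s.
Cycle = t_tx + RTT = 0.000252246 s.
Utilization = t_tx / cycle = 1.89125e-05/0.000252246 = 7.498 %.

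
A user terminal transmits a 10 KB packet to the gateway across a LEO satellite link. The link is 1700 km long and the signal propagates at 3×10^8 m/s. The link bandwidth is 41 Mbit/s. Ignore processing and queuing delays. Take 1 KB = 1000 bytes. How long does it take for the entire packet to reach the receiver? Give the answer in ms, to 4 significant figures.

7.618 ms

L = 80000 bits.
Transmission delay = L/R = 80000 / 41000000 = 1.95122 ms.
Propagation delay = d/s = 1700000 m / 300000000 m/s = 5.66667 ms.
Total = 7.618 ms.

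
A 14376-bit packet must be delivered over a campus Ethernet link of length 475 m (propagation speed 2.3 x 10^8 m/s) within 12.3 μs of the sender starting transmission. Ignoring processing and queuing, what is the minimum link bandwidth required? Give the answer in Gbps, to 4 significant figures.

1.405 Gbps

Propagation delay = 475 / 2.3e+08 = 2.06522 μs.
Transmission budget = 12.3 − 2.06522 = 10.2348 μs.
R ≥ L / t_tx = 14376 bits / 1.02348e-05 s = 1.405 Gbps.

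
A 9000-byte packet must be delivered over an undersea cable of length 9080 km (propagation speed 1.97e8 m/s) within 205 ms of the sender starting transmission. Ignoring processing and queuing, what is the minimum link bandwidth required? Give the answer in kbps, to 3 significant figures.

453 kbps

L = 72000 bits.
Propagation delay = 9080000 / 197000000 = 46.0914 ms.
Transmission budget = 205 − 46.0914 = 158.909 ms.
R ≥ L / t_tx = 72000 bits / 0.158909 s = 453 kbps.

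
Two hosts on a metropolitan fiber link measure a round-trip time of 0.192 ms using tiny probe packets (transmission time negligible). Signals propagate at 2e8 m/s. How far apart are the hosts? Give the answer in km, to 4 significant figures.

One-way propagation = RTT/2 = 0.096 ms.
d = s × t = 200000000 × 9.6e-05 = 19.20 km.

19.20 km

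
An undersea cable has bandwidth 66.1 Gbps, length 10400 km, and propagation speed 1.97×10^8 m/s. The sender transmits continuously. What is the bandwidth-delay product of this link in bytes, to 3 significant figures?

Propagation delay = 10400000 / 197000000 = 0.0527919 s.
BDP = R × t_prop = 6.61e+10 × 0.0527919 = 3489540000 bits.
In bytes: 3489540000/8 = 436000000 bytes.

436000000 bytes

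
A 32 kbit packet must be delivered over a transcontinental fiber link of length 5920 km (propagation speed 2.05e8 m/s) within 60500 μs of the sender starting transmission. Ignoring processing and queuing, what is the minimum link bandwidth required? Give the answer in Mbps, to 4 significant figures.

Propagation delay = 5920000 / 2.05e+08 = 28878 μs.
Transmission budget = 60500 − 28878 = 31622 μs.
R ≥ L / t_tx = 32000 bits / 0.031622 s = 1.012 Mbps.

1.012 Mbps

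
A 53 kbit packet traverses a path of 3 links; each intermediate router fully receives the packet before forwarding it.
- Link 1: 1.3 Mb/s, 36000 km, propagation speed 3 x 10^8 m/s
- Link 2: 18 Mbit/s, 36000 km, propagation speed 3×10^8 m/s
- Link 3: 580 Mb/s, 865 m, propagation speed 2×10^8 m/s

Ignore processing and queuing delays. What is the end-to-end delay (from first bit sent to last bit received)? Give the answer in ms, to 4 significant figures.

283.8 ms

L = 53000 bits.
Transmission delays (L/R per hop): 40.7692, 2.94444, 0.0913793 ms; sum = 43.8051 ms.
Propagation delays (d/s per hop): 120, 120, 0.004325 ms; sum = 240.004 ms.
End-to-end = 283.8 ms.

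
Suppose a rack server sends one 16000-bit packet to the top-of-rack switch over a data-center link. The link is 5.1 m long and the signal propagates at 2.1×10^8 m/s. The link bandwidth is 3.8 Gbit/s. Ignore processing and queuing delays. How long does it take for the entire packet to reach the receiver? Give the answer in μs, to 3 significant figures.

4.23 μs

Transmission delay = L/R = 16000 / 3800000000 = 4.21053 μs.
Propagation delay = d/s = 5.1 m / 210000000 m/s = 0.0242857 μs.
Total = 4.23 μs.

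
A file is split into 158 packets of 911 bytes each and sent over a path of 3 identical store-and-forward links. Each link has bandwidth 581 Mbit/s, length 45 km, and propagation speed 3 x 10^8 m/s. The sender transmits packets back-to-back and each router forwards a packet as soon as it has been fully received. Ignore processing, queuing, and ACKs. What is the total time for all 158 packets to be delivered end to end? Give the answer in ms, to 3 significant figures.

2.46 ms

Per-hop transmission t_tx = L/R = 7288/581000000 = 0.0125439 ms.
Per-hop propagation t_prop = 45000/300000000 = 0.15 ms.
Pipeline fill: first packet needs 3·t_tx to clear all hops; remaining 157 packets each add one t_tx.
Total = (3+158-1)·t_tx + 3·t_prop = 160·0.0125439 + 3·0.15 = 2.46 ms.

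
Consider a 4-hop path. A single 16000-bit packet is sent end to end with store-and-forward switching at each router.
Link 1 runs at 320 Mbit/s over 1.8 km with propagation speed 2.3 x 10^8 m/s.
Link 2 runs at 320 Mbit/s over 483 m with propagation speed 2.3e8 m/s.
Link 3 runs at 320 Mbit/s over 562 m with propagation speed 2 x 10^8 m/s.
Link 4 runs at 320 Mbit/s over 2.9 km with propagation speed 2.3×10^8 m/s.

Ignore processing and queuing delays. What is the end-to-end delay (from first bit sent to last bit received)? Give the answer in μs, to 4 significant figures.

Transmission delay per hop = L/R = 16000/320000000 = 50 μs; 4 hops → 200 μs.
Propagation delays (d/s per hop): 7.82609, 2.1, 2.81, 12.6087 μs; sum = 25.3448 μs.
End-to-end = 225.3 μs.

225.3 μs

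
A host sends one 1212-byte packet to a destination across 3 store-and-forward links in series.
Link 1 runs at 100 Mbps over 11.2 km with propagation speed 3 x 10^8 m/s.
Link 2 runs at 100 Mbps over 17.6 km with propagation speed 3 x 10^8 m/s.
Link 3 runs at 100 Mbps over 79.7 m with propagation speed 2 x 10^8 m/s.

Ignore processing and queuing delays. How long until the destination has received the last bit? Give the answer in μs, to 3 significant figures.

L = 1212 × 8 = 9696 bits.
Transmission delay per hop = L/R = 9696/100000000 = 96.96 μs; 3 hops → 290.88 μs.
Propagation delays (d/s per hop): 37.3333, 58.6667, 0.3985 μs; sum = 96.3985 μs.
End-to-end = 387 μs.

387 μs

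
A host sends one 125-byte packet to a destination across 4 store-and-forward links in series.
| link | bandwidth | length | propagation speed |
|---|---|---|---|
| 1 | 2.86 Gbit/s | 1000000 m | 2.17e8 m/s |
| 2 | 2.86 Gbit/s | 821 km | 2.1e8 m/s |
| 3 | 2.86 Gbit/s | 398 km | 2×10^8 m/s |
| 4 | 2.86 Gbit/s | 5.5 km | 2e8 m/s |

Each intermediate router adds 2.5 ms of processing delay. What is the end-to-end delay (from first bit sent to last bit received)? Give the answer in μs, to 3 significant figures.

18000 μs

L = 125 × 8 = 1000 bits.
Transmission delay per hop = L/R = 1000/2860000000 = 0.34965 μs; 4 hops → 1.3986 μs.
Propagation delays (d/s per hop): 4608.29, 3909.52, 1990, 27.5 μs; sum = 10535.3 μs.
Processing at 3 router(s): 3 × 2.5 ms = 7500 μs.
End-to-end = 18000 μs.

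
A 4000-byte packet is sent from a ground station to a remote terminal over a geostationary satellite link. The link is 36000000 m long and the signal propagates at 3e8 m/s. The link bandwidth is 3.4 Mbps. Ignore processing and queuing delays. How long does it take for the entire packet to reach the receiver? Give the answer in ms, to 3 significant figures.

L = 4000 × 8 = 32000 bits.
Transmission delay = L/R = 32000 / 3400000 = 9.41176 ms.
Propagation delay = d/s = 36000000 m / 300000000 m/s = 120 ms.
Total = 129 ms.

129 ms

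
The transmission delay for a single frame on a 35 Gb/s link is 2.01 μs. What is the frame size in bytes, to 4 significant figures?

8794 bytes

L = R × t_tx = 35000000000 b/s × 2.01e-06 s = 70350 bits.
In bytes: 70350 / 8 = 8794 bytes.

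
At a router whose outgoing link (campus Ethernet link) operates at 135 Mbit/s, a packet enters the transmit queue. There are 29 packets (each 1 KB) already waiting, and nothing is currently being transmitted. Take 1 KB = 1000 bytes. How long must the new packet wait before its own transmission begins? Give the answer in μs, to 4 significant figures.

Each queued packet: L/R = 8000/135000000 = 59.2593 μs.
29 queued → 1718.52 μs.
Queuing delay = 1719 μs.

1719 μs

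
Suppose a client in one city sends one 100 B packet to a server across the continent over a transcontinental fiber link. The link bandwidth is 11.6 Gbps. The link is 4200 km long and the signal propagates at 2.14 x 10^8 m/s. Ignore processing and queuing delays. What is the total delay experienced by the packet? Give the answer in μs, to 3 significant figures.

19600 μs

L = 100 × 8 = 800 bits.
Transmission delay = L/R = 800 / 11600000000 = 0.0689655 μs.
Propagation delay = d/s = 4200000 m / 214000000 m/s = 19626.2 μs.
Total = 19600 μs.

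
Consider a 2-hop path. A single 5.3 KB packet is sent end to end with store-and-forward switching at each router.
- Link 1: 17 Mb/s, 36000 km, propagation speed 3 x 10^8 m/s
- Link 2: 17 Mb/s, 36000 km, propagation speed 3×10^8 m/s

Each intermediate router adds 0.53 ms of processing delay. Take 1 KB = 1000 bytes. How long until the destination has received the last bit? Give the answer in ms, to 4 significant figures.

245.5 ms

L = 42400 bits.
Transmission delay per hop = L/R = 42400/17000000 = 2.49412 ms; 2 hops → 4.98824 ms.
Propagation delays (d/s per hop): 120, 120 ms; sum = 240 ms.
Processing at 1 router(s): 1 × 0.53 ms = 0.53 ms.
End-to-end = 245.5 ms.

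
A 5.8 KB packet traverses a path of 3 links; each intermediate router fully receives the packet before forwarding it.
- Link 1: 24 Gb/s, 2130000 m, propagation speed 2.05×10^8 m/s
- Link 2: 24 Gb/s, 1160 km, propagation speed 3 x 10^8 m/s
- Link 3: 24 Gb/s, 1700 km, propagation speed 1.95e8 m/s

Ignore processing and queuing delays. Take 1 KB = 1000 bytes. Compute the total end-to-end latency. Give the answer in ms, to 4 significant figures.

22.98 ms

L = 46400 bits.
Transmission delay per hop = L/R = 46400/24000000000 = 0.00193333 ms; 3 hops → 0.0058 ms.
Propagation delays (d/s per hop): 10.3902, 3.86667, 8.71795 ms; sum = 22.9749 ms.
End-to-end = 22.98 ms.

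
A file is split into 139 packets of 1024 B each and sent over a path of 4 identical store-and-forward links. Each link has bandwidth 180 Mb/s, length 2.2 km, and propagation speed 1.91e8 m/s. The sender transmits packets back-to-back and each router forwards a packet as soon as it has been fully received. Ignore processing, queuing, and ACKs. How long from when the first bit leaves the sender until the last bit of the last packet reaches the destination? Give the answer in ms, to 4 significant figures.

Per-hop transmission t_tx = L/R = 8192/180000000 = 0.0455111 ms.
Per-hop propagation t_prop = 2200/191000000 = 0.0115183 ms.
Pipeline fill: first packet needs 4·t_tx to clear all hops; remaining 138 packets each add one t_tx.
Total = (4+139-1)·t_tx + 4·t_prop = 142·0.0455111 + 4·0.0115183 = 6.509 ms.

6.509 ms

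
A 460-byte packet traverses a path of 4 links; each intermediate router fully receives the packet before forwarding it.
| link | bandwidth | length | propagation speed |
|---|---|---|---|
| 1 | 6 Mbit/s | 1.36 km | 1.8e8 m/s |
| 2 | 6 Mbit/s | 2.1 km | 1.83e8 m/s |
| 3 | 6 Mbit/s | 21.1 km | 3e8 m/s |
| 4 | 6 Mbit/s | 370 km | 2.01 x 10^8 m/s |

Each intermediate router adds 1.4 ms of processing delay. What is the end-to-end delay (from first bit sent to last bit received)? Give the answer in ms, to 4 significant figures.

8.583 ms

L = 460 × 8 = 3680 bits.
Transmission delay per hop = L/R = 3680/6000000 = 0.613333 ms; 4 hops → 2.45333 ms.
Propagation delays (d/s per hop): 0.00755556, 0.0114754, 0.0703333, 1.8408 ms; sum = 1.93016 ms.
Processing at 3 router(s): 3 × 1.4 ms = 4.2 ms.
End-to-end = 8.583 ms.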